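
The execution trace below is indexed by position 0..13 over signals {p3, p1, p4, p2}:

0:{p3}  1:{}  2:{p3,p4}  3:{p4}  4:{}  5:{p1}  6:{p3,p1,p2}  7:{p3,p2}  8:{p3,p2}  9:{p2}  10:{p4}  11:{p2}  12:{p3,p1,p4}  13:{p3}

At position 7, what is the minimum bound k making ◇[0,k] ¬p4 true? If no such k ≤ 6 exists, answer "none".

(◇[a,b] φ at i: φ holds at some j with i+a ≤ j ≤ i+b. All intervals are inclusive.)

0

Scan j = 7,8,… for ¬p4:
  j=7: holds
First hit at j=7, so smallest k = 7-7 = 0.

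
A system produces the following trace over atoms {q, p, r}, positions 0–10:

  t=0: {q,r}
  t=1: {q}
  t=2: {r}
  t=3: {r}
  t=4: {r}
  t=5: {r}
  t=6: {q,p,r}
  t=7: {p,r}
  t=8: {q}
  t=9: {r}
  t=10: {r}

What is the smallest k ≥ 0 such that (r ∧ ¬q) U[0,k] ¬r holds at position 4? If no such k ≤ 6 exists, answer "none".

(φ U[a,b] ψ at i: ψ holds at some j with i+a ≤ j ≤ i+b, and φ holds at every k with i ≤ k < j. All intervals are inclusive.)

Need earliest j ≥ 4 with ¬r, and (r ∧ ¬q) at every k in [4,j-1].
  j=4: rhs fails.
  j=5: rhs fails.
  j=6: rhs fails.
  j=7: rhs fails.
  j=8: rhs holds but lhs fails at k=6.
  j=9: rhs fails.
  j=10: rhs fails.
No witness within the range → none.

none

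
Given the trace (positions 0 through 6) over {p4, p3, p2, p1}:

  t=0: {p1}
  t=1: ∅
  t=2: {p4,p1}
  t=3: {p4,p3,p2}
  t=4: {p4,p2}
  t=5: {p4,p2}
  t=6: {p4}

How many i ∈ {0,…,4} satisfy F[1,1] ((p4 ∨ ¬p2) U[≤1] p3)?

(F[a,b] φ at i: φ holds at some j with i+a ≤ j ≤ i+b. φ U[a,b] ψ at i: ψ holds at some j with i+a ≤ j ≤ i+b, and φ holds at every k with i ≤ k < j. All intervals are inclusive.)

2

Evaluate at each i in [0,4]:
  i=0: ✗ (none in [1,1])
  i=1: ✓ (witness j=2)
  i=2: ✓ (witness j=3)
  i=3: ✗ (none in [4,4])
  i=4: ✗ (none in [5,5])
Positions where it holds: {1, 2} → 2.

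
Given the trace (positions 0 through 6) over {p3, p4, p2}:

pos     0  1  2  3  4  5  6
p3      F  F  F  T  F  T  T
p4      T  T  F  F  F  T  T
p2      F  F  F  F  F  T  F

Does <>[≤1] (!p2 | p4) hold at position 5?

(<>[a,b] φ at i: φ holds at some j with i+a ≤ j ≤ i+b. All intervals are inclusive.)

Holds

Check (!p2 | p4) at each j in [5,6]:
  j=5: true
  j=6: true
Found at j=5 → formula holds.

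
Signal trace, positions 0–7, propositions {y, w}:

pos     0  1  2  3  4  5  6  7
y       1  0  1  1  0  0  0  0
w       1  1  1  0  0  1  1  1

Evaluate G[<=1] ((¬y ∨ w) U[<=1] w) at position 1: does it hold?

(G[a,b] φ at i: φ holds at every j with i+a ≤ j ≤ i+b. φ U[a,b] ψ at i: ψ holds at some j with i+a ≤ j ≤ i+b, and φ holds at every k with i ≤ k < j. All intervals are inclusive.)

Holds

Check ((¬y ∨ w) U[<=1] w) at every j in [1,2]:
  j=1: holds
  j=2: holds
All positions satisfy it → formula holds.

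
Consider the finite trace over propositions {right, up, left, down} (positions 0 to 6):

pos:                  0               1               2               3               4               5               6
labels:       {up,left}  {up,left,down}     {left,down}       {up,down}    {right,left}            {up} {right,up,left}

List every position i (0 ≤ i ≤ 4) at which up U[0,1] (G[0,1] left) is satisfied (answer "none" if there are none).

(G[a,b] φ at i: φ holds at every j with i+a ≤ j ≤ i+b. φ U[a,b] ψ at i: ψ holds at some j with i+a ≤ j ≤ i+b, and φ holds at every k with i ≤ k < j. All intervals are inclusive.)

0, 1

Evaluate at each i in [0,4]:
  i=0: ✓ (rhs at j=0)
  i=1: ✓ (rhs at j=1)
  i=2: ✗ (no rhs in [2,3])
  i=3: ✗ (no rhs in [3,4])
  i=4: ✗ (no rhs in [4,5])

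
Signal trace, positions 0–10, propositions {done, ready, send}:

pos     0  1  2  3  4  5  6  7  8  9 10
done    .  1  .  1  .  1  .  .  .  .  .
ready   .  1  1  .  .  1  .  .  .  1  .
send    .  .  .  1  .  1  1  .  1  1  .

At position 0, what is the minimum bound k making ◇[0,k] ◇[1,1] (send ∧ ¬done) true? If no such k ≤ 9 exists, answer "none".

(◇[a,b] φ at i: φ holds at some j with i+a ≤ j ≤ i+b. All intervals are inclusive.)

5

Scan j = 0,1,… for ◇[1,1] (send ∧ ¬done):
  j=0: fails
  j=1: fails
  j=2: fails
  j=3: fails
  j=4: fails
  j=5: holds
First hit at j=5, so smallest k = 5-0 = 5.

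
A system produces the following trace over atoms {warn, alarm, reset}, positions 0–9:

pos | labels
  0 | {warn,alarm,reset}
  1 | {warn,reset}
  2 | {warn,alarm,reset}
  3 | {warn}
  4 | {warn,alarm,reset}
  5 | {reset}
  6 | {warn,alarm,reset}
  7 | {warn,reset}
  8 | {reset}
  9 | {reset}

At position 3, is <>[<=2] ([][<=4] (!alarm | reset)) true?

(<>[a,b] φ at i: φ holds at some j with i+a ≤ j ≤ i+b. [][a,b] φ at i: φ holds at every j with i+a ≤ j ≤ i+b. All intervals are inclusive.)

Holds

Check [][<=4] (!alarm | reset) at each j in [3,5]:
  j=3: holds on [3,7]
  j=4: holds on [4,8]
  j=5: holds on [5,9]
Found at j=3 → formula holds.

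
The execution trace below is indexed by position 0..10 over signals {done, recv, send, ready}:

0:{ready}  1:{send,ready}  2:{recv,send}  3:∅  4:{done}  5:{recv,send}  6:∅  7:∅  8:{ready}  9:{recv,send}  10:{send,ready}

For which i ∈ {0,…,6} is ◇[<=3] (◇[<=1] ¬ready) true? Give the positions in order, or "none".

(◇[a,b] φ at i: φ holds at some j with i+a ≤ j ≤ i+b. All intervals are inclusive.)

Evaluate at each i in [0,6]:
  i=0: ✓ (witness j=1)
  i=1: ✓ (witness j=1)
  i=2: ✓ (witness j=2)
  i=3: ✓ (witness j=3)
  i=4: ✓ (witness j=4)
  i=5: ✓ (witness j=5)
  i=6: ✓ (witness j=6)

0, 1, 2, 3, 4, 5, 6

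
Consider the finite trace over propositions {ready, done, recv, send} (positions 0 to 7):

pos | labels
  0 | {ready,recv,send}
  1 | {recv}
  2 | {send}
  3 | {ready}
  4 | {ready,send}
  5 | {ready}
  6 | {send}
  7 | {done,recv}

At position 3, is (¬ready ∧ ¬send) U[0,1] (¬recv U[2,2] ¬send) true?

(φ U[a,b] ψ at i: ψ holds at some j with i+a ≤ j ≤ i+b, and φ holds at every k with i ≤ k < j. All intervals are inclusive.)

Need some j in [3,4] with (¬recv U[2,2] ¬send), and (¬ready ∧ ¬send) at every k in [3,j-1].
  j=3: (¬recv U[2,2] ¬send) holds; no prefix to check → satisfied.

Holds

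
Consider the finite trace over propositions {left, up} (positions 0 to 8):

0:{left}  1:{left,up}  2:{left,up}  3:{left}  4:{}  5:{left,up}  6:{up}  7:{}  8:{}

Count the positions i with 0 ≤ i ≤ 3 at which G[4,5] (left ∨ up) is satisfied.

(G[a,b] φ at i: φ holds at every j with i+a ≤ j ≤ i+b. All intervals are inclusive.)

1

Evaluate at each i in [0,3]:
  i=0: ✗ (fails at j=4)
  i=1: ✓ (all of [5,6])
  i=2: ✗ (fails at j=7)
  i=3: ✗ (fails at j=7)
Positions where it holds: {1} → 1.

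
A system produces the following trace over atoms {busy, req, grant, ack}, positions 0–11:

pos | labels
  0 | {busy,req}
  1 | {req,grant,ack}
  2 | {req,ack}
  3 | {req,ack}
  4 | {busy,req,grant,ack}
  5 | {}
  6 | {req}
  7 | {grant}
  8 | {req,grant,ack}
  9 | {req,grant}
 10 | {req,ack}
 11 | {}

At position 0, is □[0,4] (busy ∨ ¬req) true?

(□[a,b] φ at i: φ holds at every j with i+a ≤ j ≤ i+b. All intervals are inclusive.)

Check (busy ∨ ¬req) at every j in [0,4]:
  j=0: true
  j=1: false
  j=2: false
  j=3: false
  j=4: true
Fails at j=1 → formula fails.

False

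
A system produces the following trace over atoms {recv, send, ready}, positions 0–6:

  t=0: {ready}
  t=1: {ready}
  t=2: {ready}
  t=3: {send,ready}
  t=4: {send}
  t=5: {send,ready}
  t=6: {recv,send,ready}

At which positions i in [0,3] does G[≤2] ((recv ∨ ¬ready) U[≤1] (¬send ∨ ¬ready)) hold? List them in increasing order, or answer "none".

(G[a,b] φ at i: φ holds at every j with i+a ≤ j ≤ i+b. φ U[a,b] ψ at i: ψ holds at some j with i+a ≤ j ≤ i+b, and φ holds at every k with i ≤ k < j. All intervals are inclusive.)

Evaluate at each i in [0,3]:
  i=0: ✓ (all of [0,2])
  i=1: ✗ (fails at j=3)
  i=2: ✗ (fails at j=3)
  i=3: ✗ (fails at j=3)

0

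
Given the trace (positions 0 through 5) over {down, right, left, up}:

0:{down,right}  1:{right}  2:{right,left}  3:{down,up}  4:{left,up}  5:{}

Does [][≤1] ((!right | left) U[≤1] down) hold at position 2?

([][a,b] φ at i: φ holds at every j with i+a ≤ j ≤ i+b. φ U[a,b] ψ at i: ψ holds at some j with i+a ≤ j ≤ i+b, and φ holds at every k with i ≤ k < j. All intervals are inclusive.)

True

Check ((!right | left) U[≤1] down) at every j in [2,3]:
  j=2: holds
  j=3: holds
All positions satisfy it → formula holds.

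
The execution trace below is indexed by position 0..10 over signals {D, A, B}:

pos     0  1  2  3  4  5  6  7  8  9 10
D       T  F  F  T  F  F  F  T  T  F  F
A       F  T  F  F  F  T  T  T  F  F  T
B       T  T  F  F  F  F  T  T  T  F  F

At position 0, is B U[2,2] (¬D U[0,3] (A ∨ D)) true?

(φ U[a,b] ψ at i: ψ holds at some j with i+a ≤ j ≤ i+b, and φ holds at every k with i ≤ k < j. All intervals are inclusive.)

Need some j in [2,2] with (¬D U[0,3] (A ∨ D)), and B at every k in [0,j-1].
  j=2: (¬D U[0,3] (A ∨ D)) holds; B holds at every k in [0,1] → satisfied.

Yes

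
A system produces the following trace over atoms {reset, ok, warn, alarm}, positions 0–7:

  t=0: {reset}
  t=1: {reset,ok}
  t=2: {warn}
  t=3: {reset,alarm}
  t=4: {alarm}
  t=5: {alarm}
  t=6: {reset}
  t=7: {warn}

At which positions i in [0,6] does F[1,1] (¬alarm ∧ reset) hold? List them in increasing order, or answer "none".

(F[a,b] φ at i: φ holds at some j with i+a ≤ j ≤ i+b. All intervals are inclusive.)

0, 5

Evaluate at each i in [0,6]:
  i=0: ✓ (witness j=1)
  i=1: ✗ (none in [2,2])
  i=2: ✗ (none in [3,3])
  i=3: ✗ (none in [4,4])
  i=4: ✗ (none in [5,5])
  i=5: ✓ (witness j=6)
  i=6: ✗ (none in [7,7])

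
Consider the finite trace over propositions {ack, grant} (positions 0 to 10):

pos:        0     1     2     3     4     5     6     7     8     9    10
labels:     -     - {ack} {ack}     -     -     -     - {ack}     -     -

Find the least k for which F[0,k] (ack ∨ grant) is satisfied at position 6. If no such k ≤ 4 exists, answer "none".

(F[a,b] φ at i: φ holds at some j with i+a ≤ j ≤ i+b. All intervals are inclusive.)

Scan j = 6,7,… for (ack ∨ grant):
  j=6: fails
  j=7: fails
  j=8: holds
First hit at j=8, so smallest k = 8-6 = 2.

2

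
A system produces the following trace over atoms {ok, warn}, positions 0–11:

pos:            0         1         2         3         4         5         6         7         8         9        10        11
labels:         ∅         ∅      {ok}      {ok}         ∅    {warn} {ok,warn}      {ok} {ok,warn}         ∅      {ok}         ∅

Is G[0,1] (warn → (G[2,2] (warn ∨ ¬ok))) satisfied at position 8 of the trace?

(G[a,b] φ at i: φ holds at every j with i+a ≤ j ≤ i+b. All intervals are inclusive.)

False

Check (warn → (G[2,2] (warn ∨ ¬ok))) at every j in [8,9]:
  j=8: antecedent true; consequent fails at 10 → ✗
  j=9: antecedent false → ✓
Fails at j=8 → formula fails.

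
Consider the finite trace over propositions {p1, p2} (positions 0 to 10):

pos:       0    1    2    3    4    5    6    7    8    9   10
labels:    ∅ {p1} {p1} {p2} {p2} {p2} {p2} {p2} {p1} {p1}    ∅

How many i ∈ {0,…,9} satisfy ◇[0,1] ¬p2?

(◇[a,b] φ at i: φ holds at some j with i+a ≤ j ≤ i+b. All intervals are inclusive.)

6

Evaluate at each i in [0,9]:
  i=0: ✓ (witness j=0)
  i=1: ✓ (witness j=1)
  i=2: ✓ (witness j=2)
  i=3: ✗ (none in [3,4])
  i=4: ✗ (none in [4,5])
  i=5: ✗ (none in [5,6])
  i=6: ✗ (none in [6,7])
  i=7: ✓ (witness j=8)
  i=8: ✓ (witness j=8)
  i=9: ✓ (witness j=9)
Positions where it holds: {0, 1, 2, 7, 8, 9} → 6.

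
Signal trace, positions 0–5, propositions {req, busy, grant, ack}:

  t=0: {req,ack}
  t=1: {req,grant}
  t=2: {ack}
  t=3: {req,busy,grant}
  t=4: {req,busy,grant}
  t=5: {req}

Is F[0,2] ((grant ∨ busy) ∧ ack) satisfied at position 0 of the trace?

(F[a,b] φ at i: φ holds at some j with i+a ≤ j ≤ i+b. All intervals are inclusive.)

Does not hold

Check ((grant ∨ busy) ∧ ack) at each j in [0,2]:
  j=0: false
  j=1: false
  j=2: false
No position in the window satisfies it → formula fails.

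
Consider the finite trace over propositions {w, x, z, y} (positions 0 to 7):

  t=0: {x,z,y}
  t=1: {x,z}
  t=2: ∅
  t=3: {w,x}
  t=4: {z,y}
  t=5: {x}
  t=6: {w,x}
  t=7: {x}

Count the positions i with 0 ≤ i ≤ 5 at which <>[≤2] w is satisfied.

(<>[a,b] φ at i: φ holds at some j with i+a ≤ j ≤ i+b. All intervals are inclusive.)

5

Evaluate at each i in [0,5]:
  i=0: ✗ (none in [0,2])
  i=1: ✓ (witness j=3)
  i=2: ✓ (witness j=3)
  i=3: ✓ (witness j=3)
  i=4: ✓ (witness j=6)
  i=5: ✓ (witness j=6)
Positions where it holds: {1, 2, 3, 4, 5} → 5.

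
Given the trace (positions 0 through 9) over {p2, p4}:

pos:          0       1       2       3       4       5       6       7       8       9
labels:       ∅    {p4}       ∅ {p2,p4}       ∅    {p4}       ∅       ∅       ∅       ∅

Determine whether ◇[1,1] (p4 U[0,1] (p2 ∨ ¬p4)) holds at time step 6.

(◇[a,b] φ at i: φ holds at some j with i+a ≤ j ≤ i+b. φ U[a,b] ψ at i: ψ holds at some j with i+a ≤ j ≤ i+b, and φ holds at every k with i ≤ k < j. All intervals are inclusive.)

Check (p4 U[0,1] (p2 ∨ ¬p4)) at each j in [7,7]:
  j=7: holds
Found at j=7 → formula holds.

Yes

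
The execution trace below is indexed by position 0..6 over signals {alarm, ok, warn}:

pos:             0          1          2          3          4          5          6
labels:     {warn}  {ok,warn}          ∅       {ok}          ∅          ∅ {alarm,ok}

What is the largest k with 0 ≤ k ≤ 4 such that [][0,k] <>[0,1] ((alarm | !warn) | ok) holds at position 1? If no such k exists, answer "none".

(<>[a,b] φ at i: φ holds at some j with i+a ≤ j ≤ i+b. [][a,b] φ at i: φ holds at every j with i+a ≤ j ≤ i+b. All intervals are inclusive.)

4

<>[0,1] ((alarm | !warn) | ok) must hold from j=1 onward; find where it first fails.
  j=1: holds
  j=2: holds
  j=3: holds
  j=4: holds
  j=5: holds
Holds through j=5; largest k = 4.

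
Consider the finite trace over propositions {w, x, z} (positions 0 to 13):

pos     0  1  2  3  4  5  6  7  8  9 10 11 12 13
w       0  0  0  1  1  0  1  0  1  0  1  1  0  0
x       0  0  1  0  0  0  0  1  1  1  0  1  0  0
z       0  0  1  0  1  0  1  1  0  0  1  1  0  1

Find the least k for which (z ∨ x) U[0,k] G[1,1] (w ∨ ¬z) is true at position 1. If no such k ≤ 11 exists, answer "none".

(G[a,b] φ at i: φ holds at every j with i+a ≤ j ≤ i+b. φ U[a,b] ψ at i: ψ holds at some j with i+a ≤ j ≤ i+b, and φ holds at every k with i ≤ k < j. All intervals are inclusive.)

none

Need earliest j ≥ 1 with G[1,1] (w ∨ ¬z), and (z ∨ x) at every k in [1,j-1].
  j=1: rhs fails.
  j=2: rhs holds but lhs fails at k=1.
  j=3: rhs holds but lhs fails at k=1.
  j=4: rhs holds but lhs fails at k=1.
  j=5: rhs holds but lhs fails at k=1.
  j=6: rhs fails.
  j=7: rhs holds but lhs fails at k=1.
  j=8: rhs holds but lhs fails at k=1.
  j=9: rhs holds but lhs fails at k=1.
  j=10: rhs holds but lhs fails at k=1.
  j=11: rhs holds but lhs fails at k=1.
  j=12: rhs fails.
No witness within the range → none.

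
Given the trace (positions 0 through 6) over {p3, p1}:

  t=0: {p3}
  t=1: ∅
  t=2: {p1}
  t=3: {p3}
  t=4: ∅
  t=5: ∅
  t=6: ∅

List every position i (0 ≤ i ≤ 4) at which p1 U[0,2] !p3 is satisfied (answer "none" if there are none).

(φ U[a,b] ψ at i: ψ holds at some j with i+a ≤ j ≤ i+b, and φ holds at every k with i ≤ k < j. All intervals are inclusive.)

1, 2, 4

Evaluate at each i in [0,4]:
  i=0: ✗ (lhs fails at k=0 before rhs at j=1)
  i=1: ✓ (rhs at j=1)
  i=2: ✓ (rhs at j=2)
  i=3: ✗ (lhs fails at k=3 before rhs at j=4)
  i=4: ✓ (rhs at j=4)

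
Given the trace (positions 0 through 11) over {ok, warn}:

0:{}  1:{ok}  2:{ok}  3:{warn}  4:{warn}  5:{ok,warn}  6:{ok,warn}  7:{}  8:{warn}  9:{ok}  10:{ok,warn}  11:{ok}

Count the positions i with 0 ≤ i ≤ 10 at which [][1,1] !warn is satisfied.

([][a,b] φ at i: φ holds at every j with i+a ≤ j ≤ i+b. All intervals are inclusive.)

5

Evaluate at each i in [0,10]:
  i=0: ✓ (all of [1,1])
  i=1: ✓ (all of [2,2])
  i=2: ✗ (fails at j=3)
  i=3: ✗ (fails at j=4)
  i=4: ✗ (fails at j=5)
  i=5: ✗ (fails at j=6)
  i=6: ✓ (all of [7,7])
  i=7: ✗ (fails at j=8)
  i=8: ✓ (all of [9,9])
  i=9: ✗ (fails at j=10)
  i=10: ✓ (all of [11,11])
Positions where it holds: {0, 1, 6, 8, 10} → 5.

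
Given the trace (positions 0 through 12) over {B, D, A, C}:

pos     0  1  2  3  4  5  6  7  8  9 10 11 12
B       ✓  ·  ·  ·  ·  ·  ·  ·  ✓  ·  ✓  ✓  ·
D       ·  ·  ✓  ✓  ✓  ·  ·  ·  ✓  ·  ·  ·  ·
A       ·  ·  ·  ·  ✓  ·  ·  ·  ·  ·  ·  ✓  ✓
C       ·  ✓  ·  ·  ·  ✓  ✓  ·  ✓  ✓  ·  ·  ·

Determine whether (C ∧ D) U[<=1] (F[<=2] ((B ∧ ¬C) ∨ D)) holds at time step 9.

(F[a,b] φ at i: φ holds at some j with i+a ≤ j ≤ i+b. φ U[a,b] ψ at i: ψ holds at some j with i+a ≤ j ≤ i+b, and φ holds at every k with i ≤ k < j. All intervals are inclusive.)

True

Need some j in [9,10] with F[<=2] ((B ∧ ¬C) ∨ D), and (C ∧ D) at every k in [9,j-1].
  j=9: F[<=2] ((B ∧ ¬C) ∨ D) holds; no prefix to check → satisfied.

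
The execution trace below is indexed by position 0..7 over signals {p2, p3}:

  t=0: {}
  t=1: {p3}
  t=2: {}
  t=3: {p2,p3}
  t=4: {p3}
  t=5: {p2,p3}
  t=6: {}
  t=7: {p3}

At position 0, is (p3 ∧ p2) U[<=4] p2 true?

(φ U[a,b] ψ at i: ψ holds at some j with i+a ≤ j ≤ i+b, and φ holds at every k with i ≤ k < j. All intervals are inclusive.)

Need some j in [0,4] with p2, and (p3 ∧ p2) at every k in [0,j-1].
  j=0: p2 false.
  j=1: p2 false.
  j=2: p2 false.
  j=3: p2 holds, but (p3 ∧ p2) fails at k=0 → not this j.
  j=4: p2 false.
No j in the window works → until fails.

False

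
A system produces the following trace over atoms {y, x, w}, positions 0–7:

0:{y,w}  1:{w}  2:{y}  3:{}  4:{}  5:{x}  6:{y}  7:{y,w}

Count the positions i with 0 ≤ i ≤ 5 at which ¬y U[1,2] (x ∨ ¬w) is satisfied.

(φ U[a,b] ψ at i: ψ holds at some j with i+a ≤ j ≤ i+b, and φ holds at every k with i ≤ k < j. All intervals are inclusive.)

4

Evaluate at each i in [0,5]:
  i=0: ✗ (lhs fails at k=0 before rhs at j=2)
  i=1: ✓ (rhs at j=2; lhs holds on [1,1])
  i=2: ✗ (lhs fails at k=2 before rhs at j=3)
  i=3: ✓ (rhs at j=4; lhs holds on [3,3])
  i=4: ✓ (rhs at j=5; lhs holds on [4,4])
  i=5: ✓ (rhs at j=6; lhs holds on [5,5])
Positions where it holds: {1, 3, 4, 5} → 4.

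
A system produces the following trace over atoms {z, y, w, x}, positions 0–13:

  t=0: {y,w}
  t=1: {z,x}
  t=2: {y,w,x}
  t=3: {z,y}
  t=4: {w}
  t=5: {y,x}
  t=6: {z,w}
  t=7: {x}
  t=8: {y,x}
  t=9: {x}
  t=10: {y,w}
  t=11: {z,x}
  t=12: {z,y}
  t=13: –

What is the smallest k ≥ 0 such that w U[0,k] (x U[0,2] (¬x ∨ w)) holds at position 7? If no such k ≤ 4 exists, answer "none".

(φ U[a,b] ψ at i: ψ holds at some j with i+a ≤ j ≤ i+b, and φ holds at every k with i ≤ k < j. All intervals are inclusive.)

none

Need earliest j ≥ 7 with (x U[0,2] (¬x ∨ w)), and w at every k in [7,j-1].
  j=7: rhs fails.
  j=8: rhs holds but lhs fails at k=7.
  j=9: rhs holds but lhs fails at k=7.
  j=10: rhs holds but lhs fails at k=7.
  j=11: rhs holds but lhs fails at k=7.
No witness within the range → none.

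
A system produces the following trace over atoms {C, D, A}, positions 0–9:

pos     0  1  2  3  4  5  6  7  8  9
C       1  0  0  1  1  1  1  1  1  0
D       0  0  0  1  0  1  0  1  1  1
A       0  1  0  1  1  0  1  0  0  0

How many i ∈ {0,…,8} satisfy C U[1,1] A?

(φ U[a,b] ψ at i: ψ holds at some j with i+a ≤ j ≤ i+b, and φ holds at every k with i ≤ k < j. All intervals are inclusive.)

Evaluate at each i in [0,8]:
  i=0: ✓ (rhs at j=1; lhs holds on [0,0])
  i=1: ✗ (no rhs in [2,2])
  i=2: ✗ (lhs fails at k=2 before rhs at j=3)
  i=3: ✓ (rhs at j=4; lhs holds on [3,3])
  i=4: ✗ (no rhs in [5,5])
  i=5: ✓ (rhs at j=6; lhs holds on [5,5])
  i=6: ✗ (no rhs in [7,7])
  i=7: ✗ (no rhs in [8,8])
  i=8: ✗ (no rhs in [9,9])
Positions where it holds: {0, 3, 5} → 3.

3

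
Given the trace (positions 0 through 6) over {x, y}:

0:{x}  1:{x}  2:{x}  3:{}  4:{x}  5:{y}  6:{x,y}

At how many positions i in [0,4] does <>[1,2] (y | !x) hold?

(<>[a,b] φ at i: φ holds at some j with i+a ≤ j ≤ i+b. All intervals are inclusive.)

4

Evaluate at each i in [0,4]:
  i=0: ✗ (none in [1,2])
  i=1: ✓ (witness j=3)
  i=2: ✓ (witness j=3)
  i=3: ✓ (witness j=5)
  i=4: ✓ (witness j=5)
Positions where it holds: {1, 2, 3, 4} → 4.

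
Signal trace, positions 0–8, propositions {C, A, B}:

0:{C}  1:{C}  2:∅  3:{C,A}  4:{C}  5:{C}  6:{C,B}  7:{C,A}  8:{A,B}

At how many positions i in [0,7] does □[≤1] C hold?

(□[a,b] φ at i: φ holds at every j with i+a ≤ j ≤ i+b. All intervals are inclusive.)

5

Evaluate at each i in [0,7]:
  i=0: ✓ (all of [0,1])
  i=1: ✗ (fails at j=2)
  i=2: ✗ (fails at j=2)
  i=3: ✓ (all of [3,4])
  i=4: ✓ (all of [4,5])
  i=5: ✓ (all of [5,6])
  i=6: ✓ (all of [6,7])
  i=7: ✗ (fails at j=8)
Positions where it holds: {0, 3, 4, 5, 6} → 5.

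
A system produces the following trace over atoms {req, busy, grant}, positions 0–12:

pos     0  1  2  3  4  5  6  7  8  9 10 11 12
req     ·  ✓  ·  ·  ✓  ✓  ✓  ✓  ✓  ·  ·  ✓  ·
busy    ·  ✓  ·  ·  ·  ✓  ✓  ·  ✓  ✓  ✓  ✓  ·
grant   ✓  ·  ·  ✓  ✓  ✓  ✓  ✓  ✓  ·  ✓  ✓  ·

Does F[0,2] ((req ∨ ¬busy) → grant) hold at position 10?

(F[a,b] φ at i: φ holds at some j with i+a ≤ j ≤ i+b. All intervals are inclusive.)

Check ((req ∨ ¬busy) → grant) at each j in [10,12]:
  j=10: true
  j=11: true
  j=12: false
Found at j=10 → formula holds.

True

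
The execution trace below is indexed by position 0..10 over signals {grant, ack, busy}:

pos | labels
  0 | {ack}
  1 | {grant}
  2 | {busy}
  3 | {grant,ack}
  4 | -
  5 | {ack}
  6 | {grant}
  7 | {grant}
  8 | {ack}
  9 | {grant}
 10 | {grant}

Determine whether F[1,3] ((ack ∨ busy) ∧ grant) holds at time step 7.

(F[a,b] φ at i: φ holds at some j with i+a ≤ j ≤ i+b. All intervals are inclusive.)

Does not hold

Check ((ack ∨ busy) ∧ grant) at each j in [8,10]:
  j=8: false
  j=9: false
  j=10: false
No position in the window satisfies it → formula fails.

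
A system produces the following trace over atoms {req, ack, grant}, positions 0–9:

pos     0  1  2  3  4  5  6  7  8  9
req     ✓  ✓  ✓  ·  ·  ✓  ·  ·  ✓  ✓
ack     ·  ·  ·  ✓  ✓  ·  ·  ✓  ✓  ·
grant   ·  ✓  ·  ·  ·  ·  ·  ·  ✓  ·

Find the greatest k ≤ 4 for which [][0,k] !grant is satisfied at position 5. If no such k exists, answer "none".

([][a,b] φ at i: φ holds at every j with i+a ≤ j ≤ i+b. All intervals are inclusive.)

2

!grant must hold from j=5 onward; find where it first fails.
  j=5: holds
  j=6: holds
  j=7: holds
  j=8: fails
Holds on [5,7], so largest k = 2.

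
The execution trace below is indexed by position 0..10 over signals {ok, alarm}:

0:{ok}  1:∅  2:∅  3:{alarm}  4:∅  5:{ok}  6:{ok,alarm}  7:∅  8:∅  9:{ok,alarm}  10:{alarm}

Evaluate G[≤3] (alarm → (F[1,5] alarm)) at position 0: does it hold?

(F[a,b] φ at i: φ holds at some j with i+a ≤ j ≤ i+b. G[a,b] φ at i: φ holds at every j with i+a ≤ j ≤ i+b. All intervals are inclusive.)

Check (alarm → (F[1,5] alarm)) at every j in [0,3]:
  j=0: antecedent false → ✓
  j=1: antecedent false → ✓
  j=2: antecedent false → ✓
  j=3: antecedent true; consequent holds (witness at 6) → ✓
All positions satisfy it → formula holds.

True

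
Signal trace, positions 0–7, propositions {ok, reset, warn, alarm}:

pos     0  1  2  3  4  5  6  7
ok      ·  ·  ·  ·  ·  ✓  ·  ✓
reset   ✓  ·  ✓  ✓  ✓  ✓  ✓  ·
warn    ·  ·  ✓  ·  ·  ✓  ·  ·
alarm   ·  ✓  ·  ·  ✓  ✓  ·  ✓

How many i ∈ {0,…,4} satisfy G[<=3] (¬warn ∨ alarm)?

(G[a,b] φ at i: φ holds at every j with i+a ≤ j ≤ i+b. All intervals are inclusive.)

Evaluate at each i in [0,4]:
  i=0: ✗ (fails at j=2)
  i=1: ✗ (fails at j=2)
  i=2: ✗ (fails at j=2)
  i=3: ✓ (all of [3,6])
  i=4: ✓ (all of [4,7])
Positions where it holds: {3, 4} → 2.

2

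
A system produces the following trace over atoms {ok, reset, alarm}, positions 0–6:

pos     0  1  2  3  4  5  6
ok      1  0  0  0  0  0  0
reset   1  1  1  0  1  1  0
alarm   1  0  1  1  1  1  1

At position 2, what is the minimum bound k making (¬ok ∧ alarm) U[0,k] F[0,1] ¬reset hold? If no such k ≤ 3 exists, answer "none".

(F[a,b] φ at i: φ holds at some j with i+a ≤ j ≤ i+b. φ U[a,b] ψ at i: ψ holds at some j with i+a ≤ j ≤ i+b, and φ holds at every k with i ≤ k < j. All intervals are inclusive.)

0

Need earliest j ≥ 2 with F[0,1] ¬reset, and (¬ok ∧ alarm) at every k in [2,j-1].
  j=2: rhs holds (empty prefix). k = 0.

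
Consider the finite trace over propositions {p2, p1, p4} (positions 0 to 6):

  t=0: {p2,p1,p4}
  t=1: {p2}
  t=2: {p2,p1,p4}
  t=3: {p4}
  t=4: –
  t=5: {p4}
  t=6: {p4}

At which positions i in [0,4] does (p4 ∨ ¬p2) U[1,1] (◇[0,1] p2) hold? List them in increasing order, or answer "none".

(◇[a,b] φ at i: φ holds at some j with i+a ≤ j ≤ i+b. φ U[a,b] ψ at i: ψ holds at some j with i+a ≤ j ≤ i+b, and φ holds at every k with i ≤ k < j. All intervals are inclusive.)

Evaluate at each i in [0,4]:
  i=0: ✓ (rhs at j=1; lhs holds on [0,0])
  i=1: ✗ (lhs fails at k=1 before rhs at j=2)
  i=2: ✗ (no rhs in [3,3])
  i=3: ✗ (no rhs in [4,4])
  i=4: ✗ (no rhs in [5,5])

0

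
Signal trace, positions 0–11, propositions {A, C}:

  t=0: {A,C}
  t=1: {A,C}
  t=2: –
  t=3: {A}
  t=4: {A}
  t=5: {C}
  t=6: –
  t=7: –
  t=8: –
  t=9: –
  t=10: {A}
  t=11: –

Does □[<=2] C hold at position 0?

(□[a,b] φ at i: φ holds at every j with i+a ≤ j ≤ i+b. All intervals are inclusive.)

False

Check C at every j in [0,2]:
  j=0: true
  j=1: true
  j=2: false
Fails at j=2 → formula fails.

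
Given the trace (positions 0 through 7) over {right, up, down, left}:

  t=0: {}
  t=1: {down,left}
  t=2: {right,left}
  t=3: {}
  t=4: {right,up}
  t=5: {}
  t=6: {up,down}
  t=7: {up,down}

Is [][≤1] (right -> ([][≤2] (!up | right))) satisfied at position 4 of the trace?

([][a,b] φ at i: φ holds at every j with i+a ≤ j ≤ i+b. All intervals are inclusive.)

False

Check (right -> ([][≤2] (!up | right))) at every j in [4,5]:
  j=4: antecedent true; consequent fails at 6 → ✗
  j=5: antecedent false → ✓
Fails at j=4 → formula fails.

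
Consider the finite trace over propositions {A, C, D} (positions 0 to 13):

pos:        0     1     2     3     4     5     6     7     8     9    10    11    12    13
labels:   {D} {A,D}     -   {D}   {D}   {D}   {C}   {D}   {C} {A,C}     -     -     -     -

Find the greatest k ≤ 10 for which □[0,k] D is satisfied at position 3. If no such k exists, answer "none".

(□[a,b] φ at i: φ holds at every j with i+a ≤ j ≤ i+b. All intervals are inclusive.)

2

D must hold from j=3 onward; find where it first fails.
  j=3: holds
  j=4: holds
  j=5: holds
  j=6: fails
Holds on [3,5], so largest k = 2.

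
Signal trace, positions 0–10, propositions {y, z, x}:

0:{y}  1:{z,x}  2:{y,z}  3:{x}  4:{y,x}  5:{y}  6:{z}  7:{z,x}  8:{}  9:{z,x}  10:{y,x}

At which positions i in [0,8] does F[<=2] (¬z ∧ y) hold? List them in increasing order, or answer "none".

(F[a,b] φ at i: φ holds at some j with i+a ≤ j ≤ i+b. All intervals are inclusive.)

Evaluate at each i in [0,8]:
  i=0: ✓ (witness j=0)
  i=1: ✗ (none in [1,3])
  i=2: ✓ (witness j=4)
  i=3: ✓ (witness j=4)
  i=4: ✓ (witness j=4)
  i=5: ✓ (witness j=5)
  i=6: ✗ (none in [6,8])
  i=7: ✗ (none in [7,9])
  i=8: ✓ (witness j=10)

0, 2, 3, 4, 5, 8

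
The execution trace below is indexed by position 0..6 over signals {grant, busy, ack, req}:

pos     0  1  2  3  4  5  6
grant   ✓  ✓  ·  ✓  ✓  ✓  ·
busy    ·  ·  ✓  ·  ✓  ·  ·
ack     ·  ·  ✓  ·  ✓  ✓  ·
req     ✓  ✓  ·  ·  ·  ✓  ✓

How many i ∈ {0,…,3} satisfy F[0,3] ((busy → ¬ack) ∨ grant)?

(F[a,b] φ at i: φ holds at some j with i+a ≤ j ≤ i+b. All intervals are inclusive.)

4

Evaluate at each i in [0,3]:
  i=0: ✓ (witness j=0)
  i=1: ✓ (witness j=1)
  i=2: ✓ (witness j=3)
  i=3: ✓ (witness j=3)
Positions where it holds: {0, 1, 2, 3} → 4.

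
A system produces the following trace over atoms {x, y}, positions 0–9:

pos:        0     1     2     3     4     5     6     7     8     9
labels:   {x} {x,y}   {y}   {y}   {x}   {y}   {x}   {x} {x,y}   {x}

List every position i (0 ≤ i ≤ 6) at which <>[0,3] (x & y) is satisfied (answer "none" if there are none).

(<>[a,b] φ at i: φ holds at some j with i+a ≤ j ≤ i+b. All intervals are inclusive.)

Evaluate at each i in [0,6]:
  i=0: ✓ (witness j=1)
  i=1: ✓ (witness j=1)
  i=2: ✗ (none in [2,5])
  i=3: ✗ (none in [3,6])
  i=4: ✗ (none in [4,7])
  i=5: ✓ (witness j=8)
  i=6: ✓ (witness j=8)

0, 1, 5, 6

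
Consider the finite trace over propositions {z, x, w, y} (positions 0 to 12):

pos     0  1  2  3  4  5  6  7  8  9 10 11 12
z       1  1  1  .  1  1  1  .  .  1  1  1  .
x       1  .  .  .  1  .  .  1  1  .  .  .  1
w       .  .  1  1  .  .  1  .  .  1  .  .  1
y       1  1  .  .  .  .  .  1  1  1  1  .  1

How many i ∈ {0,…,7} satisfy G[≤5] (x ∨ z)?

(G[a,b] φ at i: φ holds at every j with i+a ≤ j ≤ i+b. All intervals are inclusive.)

Evaluate at each i in [0,7]:
  i=0: ✗ (fails at j=3)
  i=1: ✗ (fails at j=3)
  i=2: ✗ (fails at j=3)
  i=3: ✗ (fails at j=3)
  i=4: ✓ (all of [4,9])
  i=5: ✓ (all of [5,10])
  i=6: ✓ (all of [6,11])
  i=7: ✓ (all of [7,12])
Positions where it holds: {4, 5, 6, 7} → 4.

4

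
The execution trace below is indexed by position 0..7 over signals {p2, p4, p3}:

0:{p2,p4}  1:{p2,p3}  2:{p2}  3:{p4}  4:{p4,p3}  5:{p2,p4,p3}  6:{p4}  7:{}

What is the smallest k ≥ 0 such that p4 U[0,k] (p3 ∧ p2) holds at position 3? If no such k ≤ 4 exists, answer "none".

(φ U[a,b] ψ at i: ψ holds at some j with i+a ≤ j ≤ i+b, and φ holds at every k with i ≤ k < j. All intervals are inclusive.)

2

Need earliest j ≥ 3 with (p3 ∧ p2), and p4 at every k in [3,j-1].
  j=3: rhs fails.
  j=4: rhs fails.
  j=5: rhs holds; lhs holds on [3,4]. k = 2.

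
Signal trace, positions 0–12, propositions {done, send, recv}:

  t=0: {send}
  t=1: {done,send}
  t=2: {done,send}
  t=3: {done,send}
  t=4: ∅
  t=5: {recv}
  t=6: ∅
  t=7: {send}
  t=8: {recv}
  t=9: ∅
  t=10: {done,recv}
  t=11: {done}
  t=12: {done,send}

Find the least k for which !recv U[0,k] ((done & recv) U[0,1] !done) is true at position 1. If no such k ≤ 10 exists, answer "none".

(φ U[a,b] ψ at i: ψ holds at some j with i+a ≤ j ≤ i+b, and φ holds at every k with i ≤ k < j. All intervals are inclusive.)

3

Need earliest j ≥ 1 with ((done & recv) U[0,1] !done), and !recv at every k in [1,j-1].
  j=1: rhs fails.
  j=2: rhs fails.
  j=3: rhs fails.
  j=4: rhs holds; lhs holds on [1,3]. k = 3.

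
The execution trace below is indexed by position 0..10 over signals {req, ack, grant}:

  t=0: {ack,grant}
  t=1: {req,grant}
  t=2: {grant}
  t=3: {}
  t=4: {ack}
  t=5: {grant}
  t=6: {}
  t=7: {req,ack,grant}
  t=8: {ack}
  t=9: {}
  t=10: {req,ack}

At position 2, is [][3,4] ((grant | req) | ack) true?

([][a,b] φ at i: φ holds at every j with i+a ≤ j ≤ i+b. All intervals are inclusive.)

Check ((grant | req) | ack) at every j in [5,6]:
  j=5: true
  j=6: false
Fails at j=6 → formula fails.

False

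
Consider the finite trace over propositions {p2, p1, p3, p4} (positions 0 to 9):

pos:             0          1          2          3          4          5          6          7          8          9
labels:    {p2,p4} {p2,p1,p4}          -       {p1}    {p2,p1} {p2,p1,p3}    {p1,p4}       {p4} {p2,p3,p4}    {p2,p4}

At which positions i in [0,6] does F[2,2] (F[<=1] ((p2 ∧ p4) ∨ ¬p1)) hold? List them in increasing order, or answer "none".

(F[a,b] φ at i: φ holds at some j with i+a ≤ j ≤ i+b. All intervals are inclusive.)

0, 4, 5, 6

Evaluate at each i in [0,6]:
  i=0: ✓ (witness j=2)
  i=1: ✗ (none in [3,3])
  i=2: ✗ (none in [4,4])
  i=3: ✗ (none in [5,5])
  i=4: ✓ (witness j=6)
  i=5: ✓ (witness j=7)
  i=6: ✓ (witness j=8)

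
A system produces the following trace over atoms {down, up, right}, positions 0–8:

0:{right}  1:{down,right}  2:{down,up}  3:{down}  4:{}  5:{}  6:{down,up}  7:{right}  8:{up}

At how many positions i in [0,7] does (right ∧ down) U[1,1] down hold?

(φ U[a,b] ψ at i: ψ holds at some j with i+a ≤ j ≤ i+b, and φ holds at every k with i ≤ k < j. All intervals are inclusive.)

Evaluate at each i in [0,7]:
  i=0: ✗ (lhs fails at k=0 before rhs at j=1)
  i=1: ✓ (rhs at j=2; lhs holds on [1,1])
  i=2: ✗ (lhs fails at k=2 before rhs at j=3)
  i=3: ✗ (no rhs in [4,4])
  i=4: ✗ (no rhs in [5,5])
  i=5: ✗ (lhs fails at k=5 before rhs at j=6)
  i=6: ✗ (no rhs in [7,7])
  i=7: ✗ (no rhs in [8,8])
Positions where it holds: {1} → 1.

1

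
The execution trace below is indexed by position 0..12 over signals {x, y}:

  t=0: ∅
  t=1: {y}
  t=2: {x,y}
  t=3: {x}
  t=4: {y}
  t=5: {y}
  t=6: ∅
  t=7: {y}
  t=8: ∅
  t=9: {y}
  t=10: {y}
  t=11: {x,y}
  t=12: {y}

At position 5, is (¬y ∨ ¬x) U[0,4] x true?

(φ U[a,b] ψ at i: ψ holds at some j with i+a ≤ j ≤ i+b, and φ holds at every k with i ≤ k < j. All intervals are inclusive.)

False

Need some j in [5,9] with x, and (¬y ∨ ¬x) at every k in [5,j-1].
  j=5: x false.
  j=6: x false.
  j=7: x false.
  j=8: x false.
  j=9: x false.
No j in the window works → until fails.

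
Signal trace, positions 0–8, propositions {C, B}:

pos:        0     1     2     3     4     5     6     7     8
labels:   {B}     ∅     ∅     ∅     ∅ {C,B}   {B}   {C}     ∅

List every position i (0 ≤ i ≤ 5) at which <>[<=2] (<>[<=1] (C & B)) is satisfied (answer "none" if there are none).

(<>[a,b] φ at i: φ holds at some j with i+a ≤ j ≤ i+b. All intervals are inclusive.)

2, 3, 4, 5

Evaluate at each i in [0,5]:
  i=0: ✗ (none in [0,2])
  i=1: ✗ (none in [1,3])
  i=2: ✓ (witness j=4)
  i=3: ✓ (witness j=4)
  i=4: ✓ (witness j=4)
  i=5: ✓ (witness j=5)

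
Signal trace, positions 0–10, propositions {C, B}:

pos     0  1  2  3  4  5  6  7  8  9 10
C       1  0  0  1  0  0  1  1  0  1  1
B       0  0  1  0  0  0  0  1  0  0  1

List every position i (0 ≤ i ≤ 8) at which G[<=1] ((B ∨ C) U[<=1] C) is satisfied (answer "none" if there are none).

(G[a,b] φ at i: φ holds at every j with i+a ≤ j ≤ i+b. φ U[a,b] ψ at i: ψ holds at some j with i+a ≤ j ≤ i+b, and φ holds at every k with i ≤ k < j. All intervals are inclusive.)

Evaluate at each i in [0,8]:
  i=0: ✗ (fails at j=1)
  i=1: ✗ (fails at j=1)
  i=2: ✓ (all of [2,3])
  i=3: ✗ (fails at j=4)
  i=4: ✗ (fails at j=4)
  i=5: ✗ (fails at j=5)
  i=6: ✓ (all of [6,7])
  i=7: ✗ (fails at j=8)
  i=8: ✗ (fails at j=8)

2, 6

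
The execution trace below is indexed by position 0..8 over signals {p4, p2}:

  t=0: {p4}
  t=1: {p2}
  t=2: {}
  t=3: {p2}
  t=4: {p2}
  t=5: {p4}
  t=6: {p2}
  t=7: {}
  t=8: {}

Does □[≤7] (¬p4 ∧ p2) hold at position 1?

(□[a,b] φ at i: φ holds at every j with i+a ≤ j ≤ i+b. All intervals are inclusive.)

Check (¬p4 ∧ p2) at every j in [1,8]:
  j=1: true
  j=2: false
  j=3: true
  j=4: true
  j=5: false
  j=6: true
  j=7: false
  j=8: false
Fails at j=2 → formula fails.

No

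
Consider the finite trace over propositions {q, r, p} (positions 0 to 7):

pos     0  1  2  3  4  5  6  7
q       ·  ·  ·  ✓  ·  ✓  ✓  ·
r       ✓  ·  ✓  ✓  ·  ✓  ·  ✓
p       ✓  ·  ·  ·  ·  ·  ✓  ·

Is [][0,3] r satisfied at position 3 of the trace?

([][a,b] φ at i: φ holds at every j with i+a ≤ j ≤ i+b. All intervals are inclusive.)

False

Check r at every j in [3,6]:
  j=3: true
  j=4: false
  j=5: true
  j=6: false
Fails at j=4 → formula fails.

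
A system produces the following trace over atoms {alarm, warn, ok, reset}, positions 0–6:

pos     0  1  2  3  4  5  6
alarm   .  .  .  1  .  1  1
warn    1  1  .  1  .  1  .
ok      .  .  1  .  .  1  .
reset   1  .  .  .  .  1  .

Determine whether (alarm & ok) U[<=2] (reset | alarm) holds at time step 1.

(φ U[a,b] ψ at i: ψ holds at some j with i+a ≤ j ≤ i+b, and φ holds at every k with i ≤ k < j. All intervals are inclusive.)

Need some j in [1,3] with (reset | alarm), and (alarm & ok) at every k in [1,j-1].
  j=1: (reset | alarm) false.
  j=2: (reset | alarm) false.
  j=3: (reset | alarm) holds, but (alarm & ok) fails at k=1 → not this j.
No j in the window works → until fails.

No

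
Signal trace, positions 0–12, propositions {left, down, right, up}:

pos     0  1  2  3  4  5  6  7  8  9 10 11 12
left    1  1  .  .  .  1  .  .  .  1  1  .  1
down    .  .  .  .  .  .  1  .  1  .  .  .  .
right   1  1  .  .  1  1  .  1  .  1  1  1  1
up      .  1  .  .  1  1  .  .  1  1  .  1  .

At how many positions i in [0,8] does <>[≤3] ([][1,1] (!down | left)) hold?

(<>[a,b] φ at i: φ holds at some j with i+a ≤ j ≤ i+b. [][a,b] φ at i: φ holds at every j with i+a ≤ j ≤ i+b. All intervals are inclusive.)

9

Evaluate at each i in [0,8]:
  i=0: ✓ (witness j=0)
  i=1: ✓ (witness j=1)
  i=2: ✓ (witness j=2)
  i=3: ✓ (witness j=3)
  i=4: ✓ (witness j=4)
  i=5: ✓ (witness j=6)
  i=6: ✓ (witness j=6)
  i=7: ✓ (witness j=8)
  i=8: ✓ (witness j=8)
Positions where it holds: {0, 1, 2, 3, 4, 5, 6, 7, 8} → 9.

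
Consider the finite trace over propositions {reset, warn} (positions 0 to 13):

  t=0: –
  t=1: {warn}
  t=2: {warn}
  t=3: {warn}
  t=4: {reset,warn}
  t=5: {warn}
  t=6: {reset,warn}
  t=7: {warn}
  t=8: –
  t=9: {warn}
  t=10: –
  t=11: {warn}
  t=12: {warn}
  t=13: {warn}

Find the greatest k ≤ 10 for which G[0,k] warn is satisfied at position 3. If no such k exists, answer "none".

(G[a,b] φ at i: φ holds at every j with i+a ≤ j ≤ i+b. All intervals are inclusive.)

4

warn must hold from j=3 onward; find where it first fails.
  j=3: holds
  j=4: holds
  j=5: holds
  j=6: holds
  j=7: holds
  j=8: fails
Holds on [3,7], so largest k = 4.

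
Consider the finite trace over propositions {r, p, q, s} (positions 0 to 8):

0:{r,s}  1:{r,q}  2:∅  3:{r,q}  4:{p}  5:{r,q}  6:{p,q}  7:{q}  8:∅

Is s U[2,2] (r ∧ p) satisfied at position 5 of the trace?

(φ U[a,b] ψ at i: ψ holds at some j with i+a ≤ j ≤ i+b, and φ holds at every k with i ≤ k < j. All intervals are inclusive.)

No

Need some j in [7,7] with (r ∧ p), and s at every k in [5,j-1].
  j=7: (r ∧ p) false.
No j in the window works → until fails.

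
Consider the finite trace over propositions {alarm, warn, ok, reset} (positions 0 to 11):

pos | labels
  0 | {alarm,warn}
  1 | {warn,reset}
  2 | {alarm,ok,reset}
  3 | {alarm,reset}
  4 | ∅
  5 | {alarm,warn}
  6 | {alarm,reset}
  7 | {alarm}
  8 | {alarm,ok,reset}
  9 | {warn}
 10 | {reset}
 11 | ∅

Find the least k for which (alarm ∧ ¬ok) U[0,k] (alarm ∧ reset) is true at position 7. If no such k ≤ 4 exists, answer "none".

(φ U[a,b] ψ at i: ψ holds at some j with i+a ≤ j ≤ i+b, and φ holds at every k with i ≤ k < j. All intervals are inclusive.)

1

Need earliest j ≥ 7 with (alarm ∧ reset), and (alarm ∧ ¬ok) at every k in [7,j-1].
  j=7: rhs fails.
  j=8: rhs holds; lhs holds on [7,7]. k = 1.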